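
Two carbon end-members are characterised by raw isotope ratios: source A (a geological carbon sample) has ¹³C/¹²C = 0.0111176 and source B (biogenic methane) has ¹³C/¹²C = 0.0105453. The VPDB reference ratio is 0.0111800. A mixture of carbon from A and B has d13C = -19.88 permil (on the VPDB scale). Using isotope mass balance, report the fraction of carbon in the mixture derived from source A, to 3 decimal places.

δ_A = (0.0111176/0.0111800 − 1)×1000 = (0.994419 − 1)×1000 = -5.581 permil
δ_B = (0.0105453/0.0111800 − 1)×1000 = (0.943229 − 1)×1000 = -56.771 permil
f_A = (δ_mix − δ_B)/(δ_A − δ_B) = (-19.88 − (-56.771))/(-5.581 − (-56.771))
f_A = 36.891 / 51.190 = 0.7207

0.721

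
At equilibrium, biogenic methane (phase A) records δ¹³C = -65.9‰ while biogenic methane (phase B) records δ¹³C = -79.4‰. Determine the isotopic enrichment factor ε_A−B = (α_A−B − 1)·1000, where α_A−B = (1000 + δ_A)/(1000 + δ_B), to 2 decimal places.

α_A−B = (1000 + -65.9) / (1000 + -79.4) = 934.1 / 920.6 = 1.014664
ε_A−B = (1.014664 − 1) × 1000 = 14.664‰
(The approximation ε ≈ δ_A − δ_B would give 13.5‰.)

14.66‰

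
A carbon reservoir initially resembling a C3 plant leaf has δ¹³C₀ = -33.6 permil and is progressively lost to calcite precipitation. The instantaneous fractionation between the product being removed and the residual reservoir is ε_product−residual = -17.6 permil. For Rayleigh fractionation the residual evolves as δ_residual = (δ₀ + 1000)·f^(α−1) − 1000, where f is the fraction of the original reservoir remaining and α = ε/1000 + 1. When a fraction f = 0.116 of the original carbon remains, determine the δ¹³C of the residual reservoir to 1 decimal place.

Rayleigh residual: δ_res = (δ₀ + 1000)·f^(α−1) − 1000
α = ε/1000 + 1 = 0.98240, so α − 1 = -0.01760
f^(α−1) = 0.116^(-0.01760) = 1.038641
δ_res = (-33.6 + 1000) × 1.038641 − 1000 = 1003.743 − 1000 = 3.74 permil

3.7 permil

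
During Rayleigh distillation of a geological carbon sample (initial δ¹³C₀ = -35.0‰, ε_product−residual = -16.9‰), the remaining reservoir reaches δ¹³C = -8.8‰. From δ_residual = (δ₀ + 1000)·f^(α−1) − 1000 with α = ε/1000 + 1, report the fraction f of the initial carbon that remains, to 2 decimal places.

0.20

α − 1 = ε/1000 = -0.0169
(δ_res + 1000)/(δ₀ + 1000) = (-8.8 + 1000)/(-35.0 + 1000) = 991.2/965.0 = 1.027150
f = 1.027150^(1/-0.0169) = exp(ln(1.027150)/-0.0169) = exp(0.02679/-0.0169)
f = exp(-1.5851) = 0.2049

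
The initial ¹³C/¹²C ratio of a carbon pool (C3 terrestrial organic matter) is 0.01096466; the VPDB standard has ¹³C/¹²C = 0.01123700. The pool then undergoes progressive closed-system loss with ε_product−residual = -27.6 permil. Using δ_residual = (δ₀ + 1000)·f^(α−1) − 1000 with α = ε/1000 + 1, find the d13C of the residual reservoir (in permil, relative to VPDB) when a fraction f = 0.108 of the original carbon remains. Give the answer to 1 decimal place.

δ₀ = (0.01096466/0.01123700 − 1)×1000 = (0.975764 − 1)×1000 = -24.236 permil
α − 1 = ε/1000 = -0.0276
f^(α−1) = 0.108^(-0.0276) = 1.063353
δ_res = (-24.236 + 1000) × 1.063353 − 1000 = 1037.582 − 1000 = 37.58 permil

37.6 permil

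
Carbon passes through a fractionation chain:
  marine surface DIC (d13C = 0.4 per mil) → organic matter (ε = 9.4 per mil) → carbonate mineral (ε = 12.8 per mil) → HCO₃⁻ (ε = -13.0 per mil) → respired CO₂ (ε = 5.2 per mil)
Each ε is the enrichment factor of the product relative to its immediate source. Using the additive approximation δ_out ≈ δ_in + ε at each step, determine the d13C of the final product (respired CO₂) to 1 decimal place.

14.8 per mil

step 1: δ ≈ 0.4 + (9.4) = 9.8 per mil
step 2: δ ≈ 9.8 + (12.8) = 22.6 per mil
step 3: δ ≈ 22.6 + (-13.0) = 9.6 per mil
step 4: δ ≈ 9.6 + (5.2) = 14.8 per mil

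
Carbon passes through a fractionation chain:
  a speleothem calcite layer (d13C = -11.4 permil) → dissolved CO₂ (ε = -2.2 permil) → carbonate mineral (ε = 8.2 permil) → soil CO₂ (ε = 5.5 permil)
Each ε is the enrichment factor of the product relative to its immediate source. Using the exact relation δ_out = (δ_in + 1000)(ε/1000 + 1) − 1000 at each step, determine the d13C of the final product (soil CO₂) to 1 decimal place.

step 1: δ = (-11.40 + 1000)·(-2.2/1000 + 1) − 1000 = -13.57 permil
step 2: δ = (-13.57 + 1000)·(8.2/1000 + 1) − 1000 = -5.49 permil
step 3: δ = (-5.49 + 1000)·(5.5/1000 + 1) − 1000 = -0.02 permil

0.0 permil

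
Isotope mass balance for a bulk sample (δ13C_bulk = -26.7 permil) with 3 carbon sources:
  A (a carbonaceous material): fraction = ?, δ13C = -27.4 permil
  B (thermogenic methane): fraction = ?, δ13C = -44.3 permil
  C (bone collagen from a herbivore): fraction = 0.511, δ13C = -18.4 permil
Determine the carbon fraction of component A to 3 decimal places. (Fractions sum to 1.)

Let f_A and f_B be the unknown fractions; fractions sum to 1 so f_A + f_B = 0.489.
Mass balance: Σ fᵢ·δᵢ = δ_bulk ⇒ f_A·(-27.4) + f_B·(-44.3) = -26.7 − (-9.402) = -17.298
Substitute f_B = 0.489 − f_A:
f_A·(-27.4 − -44.3) = -17.298 − 0.489×(-44.3) = 4.365
f_A = 4.365 / 16.9 = 0.2583

0.258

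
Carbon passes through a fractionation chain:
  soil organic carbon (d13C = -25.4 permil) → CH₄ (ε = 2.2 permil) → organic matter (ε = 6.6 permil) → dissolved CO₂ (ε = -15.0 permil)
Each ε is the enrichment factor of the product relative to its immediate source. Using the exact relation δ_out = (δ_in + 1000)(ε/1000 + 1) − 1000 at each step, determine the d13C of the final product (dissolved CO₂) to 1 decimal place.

-31.6 permil

step 1: δ = (-25.40 + 1000)·(2.2/1000 + 1) − 1000 = -23.26 permil
step 2: δ = (-23.26 + 1000)·(6.6/1000 + 1) − 1000 = -16.81 permil
step 3: δ = (-16.81 + 1000)·(-15.0/1000 + 1) − 1000 = -31.56 permil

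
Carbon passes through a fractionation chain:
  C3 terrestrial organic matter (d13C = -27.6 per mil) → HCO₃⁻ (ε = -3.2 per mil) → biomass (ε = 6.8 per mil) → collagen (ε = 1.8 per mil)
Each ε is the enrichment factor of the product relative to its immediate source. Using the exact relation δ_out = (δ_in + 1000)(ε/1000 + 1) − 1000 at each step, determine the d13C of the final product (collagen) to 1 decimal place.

-22.4 per mil

step 1: δ = (-27.60 + 1000)·(-3.2/1000 + 1) − 1000 = -30.71 per mil
step 2: δ = (-30.71 + 1000)·(6.8/1000 + 1) − 1000 = -24.12 per mil
step 3: δ = (-24.12 + 1000)·(1.8/1000 + 1) − 1000 = -22.36 per mil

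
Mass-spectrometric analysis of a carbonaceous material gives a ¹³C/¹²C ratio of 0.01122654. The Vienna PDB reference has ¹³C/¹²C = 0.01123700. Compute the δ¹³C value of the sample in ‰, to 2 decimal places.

-0.93‰

δ¹³C = (R_sample / R_standard − 1) × 1000
R_sample / R_standard = 0.01122654 / 0.01123700 = 0.999069
δ¹³C = (0.999069 − 1) × 1000 = -0.931‰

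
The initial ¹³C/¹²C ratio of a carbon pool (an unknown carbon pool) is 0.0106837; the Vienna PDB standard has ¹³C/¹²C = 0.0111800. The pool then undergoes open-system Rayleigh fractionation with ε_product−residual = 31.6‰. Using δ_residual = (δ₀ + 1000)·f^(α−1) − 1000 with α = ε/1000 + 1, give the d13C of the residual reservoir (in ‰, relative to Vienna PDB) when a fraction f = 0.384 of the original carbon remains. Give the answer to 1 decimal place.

δ₀ = (0.0106837/0.0111800 − 1)×1000 = (0.955608 − 1)×1000 = -44.392‰
α − 1 = ε/1000 = 0.0316
f^(α−1) = 0.384^(0.0316) = 0.970208
δ_res = (-44.392 + 1000) × 0.970208 − 1000 = 927.139 − 1000 = -72.86‰

-72.9‰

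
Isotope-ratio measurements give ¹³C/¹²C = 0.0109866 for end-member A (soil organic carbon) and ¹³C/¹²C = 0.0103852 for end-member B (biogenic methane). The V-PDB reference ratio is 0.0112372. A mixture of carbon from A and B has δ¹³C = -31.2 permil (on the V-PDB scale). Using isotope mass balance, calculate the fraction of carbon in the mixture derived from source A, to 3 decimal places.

δ_A = (0.0109866/0.0112372 − 1)×1000 = (0.977699 − 1)×1000 = -22.301 permil
δ_B = (0.0103852/0.0112372 − 1)×1000 = (0.924180 − 1)×1000 = -75.820 permil
f_A = (δ_mix − δ_B)/(δ_A − δ_B) = (-31.2 − (-75.820))/(-22.301 − (-75.820))
f_A = 44.620 / 53.519 = 0.8337

0.834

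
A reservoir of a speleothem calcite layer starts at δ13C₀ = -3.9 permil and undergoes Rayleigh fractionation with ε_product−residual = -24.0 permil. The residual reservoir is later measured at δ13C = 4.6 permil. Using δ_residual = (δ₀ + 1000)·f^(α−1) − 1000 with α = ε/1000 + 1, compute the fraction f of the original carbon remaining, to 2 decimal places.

0.70

α − 1 = ε/1000 = -0.0240
(δ_res + 1000)/(δ₀ + 1000) = (4.6 + 1000)/(-3.9 + 1000) = 1004.6/996.1 = 1.008533
f = 1.008533^(1/-0.0240) = exp(ln(1.008533)/-0.0240) = exp(0.00850/-0.0240)
f = exp(-0.3540) = 0.7018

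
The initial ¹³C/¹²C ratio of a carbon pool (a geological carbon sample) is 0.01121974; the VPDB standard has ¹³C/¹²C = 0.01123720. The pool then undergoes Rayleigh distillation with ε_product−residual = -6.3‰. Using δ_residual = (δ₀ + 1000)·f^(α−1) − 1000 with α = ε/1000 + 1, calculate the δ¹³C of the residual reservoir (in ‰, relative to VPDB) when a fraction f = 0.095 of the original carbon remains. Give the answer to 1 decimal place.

13.4‰

δ₀ = (0.01121974/0.01123720 − 1)×1000 = (0.998446 − 1)×1000 = -1.554‰
α − 1 = ε/1000 = -0.0063
f^(α−1) = 0.095^(-0.0063) = 1.014940
δ_res = (-1.554 + 1000) × 1.014940 − 1000 = 1013.363 − 1000 = 13.36‰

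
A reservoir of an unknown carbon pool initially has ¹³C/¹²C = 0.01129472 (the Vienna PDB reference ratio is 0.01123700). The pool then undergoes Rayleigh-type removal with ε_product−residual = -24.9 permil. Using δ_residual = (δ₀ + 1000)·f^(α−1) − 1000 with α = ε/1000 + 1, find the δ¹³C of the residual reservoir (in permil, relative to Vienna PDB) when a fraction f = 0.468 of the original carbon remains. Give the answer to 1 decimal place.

δ₀ = (0.01129472/0.01123700 − 1)×1000 = (1.005137 − 1)×1000 = 5.137 permil
α − 1 = ε/1000 = -0.0249
f^(α−1) = 0.468^(-0.0249) = 1.019086
δ_res = (5.137 + 1000) × 1.019086 − 1000 = 1024.321 − 1000 = 24.32 permil

24.3 permil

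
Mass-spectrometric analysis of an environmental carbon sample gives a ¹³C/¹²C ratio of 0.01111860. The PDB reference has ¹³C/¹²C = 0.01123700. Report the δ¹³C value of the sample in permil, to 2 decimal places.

-10.54 permil

δ¹³C = (R_sample / R_standard − 1) × 1000
R_sample / R_standard = 0.01111860 / 0.01123700 = 0.989463
δ¹³C = (0.989463 − 1) × 1000 = -10.537 permil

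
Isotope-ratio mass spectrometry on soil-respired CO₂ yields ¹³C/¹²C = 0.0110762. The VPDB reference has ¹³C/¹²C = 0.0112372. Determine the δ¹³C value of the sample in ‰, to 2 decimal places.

-14.33‰

δ¹³C = (R_sample / R_standard − 1) × 1000
R_sample / R_standard = 0.0110762 / 0.0112372 = 0.985673
δ¹³C = (0.985673 − 1) × 1000 = -14.327‰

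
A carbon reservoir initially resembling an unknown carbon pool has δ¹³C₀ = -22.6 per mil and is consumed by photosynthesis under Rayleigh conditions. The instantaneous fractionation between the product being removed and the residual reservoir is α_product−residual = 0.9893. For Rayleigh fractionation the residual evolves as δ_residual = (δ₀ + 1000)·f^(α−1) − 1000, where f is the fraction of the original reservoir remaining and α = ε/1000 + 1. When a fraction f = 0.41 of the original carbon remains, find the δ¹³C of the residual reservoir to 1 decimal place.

-13.2 per mil

Rayleigh residual: δ_res = (δ₀ + 1000)·f^(α−1) − 1000
α − 1 = -0.01070
f^(α−1) = 0.41^(-0.01070) = 1.009586
δ_res = (-22.6 + 1000) × 1.009586 − 1000 = 986.769 − 1000 = -13.23 per mil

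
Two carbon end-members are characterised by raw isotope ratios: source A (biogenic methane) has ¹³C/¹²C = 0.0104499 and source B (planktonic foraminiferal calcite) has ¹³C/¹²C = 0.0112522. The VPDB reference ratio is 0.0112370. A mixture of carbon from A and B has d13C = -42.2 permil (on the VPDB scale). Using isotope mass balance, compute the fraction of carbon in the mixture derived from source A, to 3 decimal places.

δ_A = (0.0104499/0.0112370 − 1)×1000 = (0.929955 − 1)×1000 = -70.045 permil
δ_B = (0.0112522/0.0112370 − 1)×1000 = (1.001353 − 1)×1000 = 1.353 permil
f_A = (δ_mix − δ_B)/(δ_A − δ_B) = (-42.2 − (1.353))/(-70.045 − (1.353))
f_A = -43.553 / -71.398 = 0.6100

0.610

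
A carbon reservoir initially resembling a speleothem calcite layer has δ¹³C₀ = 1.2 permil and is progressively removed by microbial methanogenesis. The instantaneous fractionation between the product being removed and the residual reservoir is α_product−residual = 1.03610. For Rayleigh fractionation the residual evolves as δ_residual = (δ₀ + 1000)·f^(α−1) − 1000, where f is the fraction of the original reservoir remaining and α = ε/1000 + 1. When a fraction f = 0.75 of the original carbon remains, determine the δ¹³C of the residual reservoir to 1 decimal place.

Rayleigh residual: δ_res = (δ₀ + 1000)·f^(α−1) − 1000
α − 1 = 0.03610
f^(α−1) = 0.75^(0.03610) = 0.989668
δ_res = (1.2 + 1000) × 0.989668 − 1000 = 990.856 − 1000 = -9.14 permil

-9.1 permil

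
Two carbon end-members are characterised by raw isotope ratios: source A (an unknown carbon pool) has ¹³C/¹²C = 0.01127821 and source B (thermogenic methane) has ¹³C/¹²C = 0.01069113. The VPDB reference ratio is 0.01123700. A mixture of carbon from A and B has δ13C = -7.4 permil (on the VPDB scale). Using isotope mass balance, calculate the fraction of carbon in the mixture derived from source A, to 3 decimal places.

δ_A = (0.01127821/0.01123700 − 1)×1000 = (1.003667 − 1)×1000 = 3.667 permil
δ_B = (0.01069113/0.01123700 − 1)×1000 = (0.951422 − 1)×1000 = -48.578 permil
f_A = (δ_mix − δ_B)/(δ_A − δ_B) = (-7.4 − (-48.578))/(3.667 − (-48.578))
f_A = 41.178 / 52.245 = 0.7882

0.788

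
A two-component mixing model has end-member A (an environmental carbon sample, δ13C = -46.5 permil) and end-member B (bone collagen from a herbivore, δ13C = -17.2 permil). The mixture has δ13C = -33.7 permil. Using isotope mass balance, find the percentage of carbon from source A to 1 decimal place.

δ_mix = f_A·δ_A + (1 − f_A)·δ_B  ⇒  f_A = (δ_mix − δ_B)/(δ_A − δ_B)
f_A = (-33.7 − (-17.2)) / (-46.5 − (-17.2))
f_A = -16.5 / -29.3 = 0.5631

56.3%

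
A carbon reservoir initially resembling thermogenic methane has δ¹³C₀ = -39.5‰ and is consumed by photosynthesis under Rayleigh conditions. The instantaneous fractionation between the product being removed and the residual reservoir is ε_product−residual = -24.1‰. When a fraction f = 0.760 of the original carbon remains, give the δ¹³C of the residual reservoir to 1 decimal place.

-33.1‰

Rayleigh residual: δ_res = (δ₀ + 1000)·f^(α−1) − 1000
α = ε/1000 + 1 = 0.97590, so α − 1 = -0.02410
f^(α−1) = 0.760^(-0.02410) = 1.006636
δ_res = (-39.5 + 1000) × 1.006636 − 1000 = 966.874 − 1000 = -33.13‰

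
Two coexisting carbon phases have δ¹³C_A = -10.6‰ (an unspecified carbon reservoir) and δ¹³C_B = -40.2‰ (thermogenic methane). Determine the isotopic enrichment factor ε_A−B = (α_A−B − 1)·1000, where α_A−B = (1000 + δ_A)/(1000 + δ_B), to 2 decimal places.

30.84‰

α_A−B = (1000 + -10.6) / (1000 + -40.2) = 989.4 / 959.8 = 1.030840
ε_A−B = (1.030840 − 1) × 1000 = 30.840‰
(The approximation ε ≈ δ_A − δ_B would give 29.6‰.)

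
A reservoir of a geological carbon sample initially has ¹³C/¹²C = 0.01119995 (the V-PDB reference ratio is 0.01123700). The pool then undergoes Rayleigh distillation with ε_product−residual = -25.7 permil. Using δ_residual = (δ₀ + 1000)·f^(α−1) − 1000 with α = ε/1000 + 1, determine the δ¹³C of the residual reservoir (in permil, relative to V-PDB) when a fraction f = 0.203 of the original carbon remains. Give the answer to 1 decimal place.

δ₀ = (0.01119995/0.01123700 − 1)×1000 = (0.996703 − 1)×1000 = -3.297 permil
α − 1 = ε/1000 = -0.0257
f^(α−1) = 0.203^(-0.0257) = 1.041831
δ_res = (-3.297 + 1000) × 1.041831 − 1000 = 1038.396 − 1000 = 38.40 permil

38.4 permil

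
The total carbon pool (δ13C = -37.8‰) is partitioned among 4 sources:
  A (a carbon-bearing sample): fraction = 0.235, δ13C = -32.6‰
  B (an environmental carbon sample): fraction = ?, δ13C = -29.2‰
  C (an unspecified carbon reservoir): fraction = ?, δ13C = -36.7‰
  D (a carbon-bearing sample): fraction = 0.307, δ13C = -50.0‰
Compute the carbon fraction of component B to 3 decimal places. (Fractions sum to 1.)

0.269

Let f_B and f_C be the unknown fractions; fractions sum to 1 so f_B + f_C = 0.458.
Mass balance: Σ fᵢ·δᵢ = δ_bulk ⇒ f_B·(-29.2) + f_C·(-36.7) = -37.8 − (-23.011) = -14.789
Substitute f_C = 0.458 − f_B:
f_B·(-29.2 − -36.7) = -14.789 − 0.458×(-36.7) = 2.020
f_B = 2.020 / 7.5 = 0.2693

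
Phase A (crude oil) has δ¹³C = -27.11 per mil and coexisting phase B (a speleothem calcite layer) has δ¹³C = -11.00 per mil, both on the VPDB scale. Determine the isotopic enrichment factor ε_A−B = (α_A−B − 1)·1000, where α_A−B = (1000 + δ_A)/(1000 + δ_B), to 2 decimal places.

α_A−B = (1000 + -27.11) / (1000 + -11.00) = 972.89 / 989.00 = 0.983711
ε_A−B = (0.983711 − 1) × 1000 = -16.289 per mil
(The approximation ε ≈ δ_A − δ_B would give -16.11 per mil.)

-16.29 per mil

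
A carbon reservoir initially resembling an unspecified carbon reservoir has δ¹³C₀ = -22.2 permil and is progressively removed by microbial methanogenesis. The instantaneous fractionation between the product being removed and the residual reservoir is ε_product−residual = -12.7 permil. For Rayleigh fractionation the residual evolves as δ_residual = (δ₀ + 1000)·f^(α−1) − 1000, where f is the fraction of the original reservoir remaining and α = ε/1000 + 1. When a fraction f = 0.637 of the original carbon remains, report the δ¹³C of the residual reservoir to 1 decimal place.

-16.6 permil

Rayleigh residual: δ_res = (δ₀ + 1000)·f^(α−1) − 1000
α = ε/1000 + 1 = 0.98730, so α − 1 = -0.01270
f^(α−1) = 0.637^(-0.01270) = 1.005744
δ_res = (-22.2 + 1000) × 1.005744 − 1000 = 983.416 − 1000 = -16.58 permil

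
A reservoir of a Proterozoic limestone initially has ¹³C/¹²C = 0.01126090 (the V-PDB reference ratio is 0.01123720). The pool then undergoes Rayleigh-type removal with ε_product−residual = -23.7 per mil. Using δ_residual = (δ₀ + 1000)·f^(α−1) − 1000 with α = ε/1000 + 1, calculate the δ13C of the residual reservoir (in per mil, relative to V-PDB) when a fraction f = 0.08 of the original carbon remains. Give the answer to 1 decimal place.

δ₀ = (0.01126090/0.01123720 − 1)×1000 = (1.002109 − 1)×1000 = 2.109 per mil
α − 1 = ε/1000 = -0.0237
f^(α−1) = 0.08^(-0.0237) = 1.061688
δ_res = (2.109 + 1000) × 1.061688 − 1000 = 1063.927 − 1000 = 63.93 per mil

63.9 per mil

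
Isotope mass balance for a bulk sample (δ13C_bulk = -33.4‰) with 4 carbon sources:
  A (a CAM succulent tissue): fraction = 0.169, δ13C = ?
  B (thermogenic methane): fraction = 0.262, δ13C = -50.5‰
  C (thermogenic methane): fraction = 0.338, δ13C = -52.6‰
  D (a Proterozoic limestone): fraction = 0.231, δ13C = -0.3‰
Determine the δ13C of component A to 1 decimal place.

Isotope mass balance: δ_bulk = Σ fᵢ·δᵢ.
-33.4 = 0.169×δ_A + 0.262×(-50.5) + 0.338×(-52.6) + 0.231×(-0.3)
0.169·δ_A = -33.4 − (-31.079) = -2.321
δ_A = -2.321 / 0.169 = -13.73‰

-13.7‰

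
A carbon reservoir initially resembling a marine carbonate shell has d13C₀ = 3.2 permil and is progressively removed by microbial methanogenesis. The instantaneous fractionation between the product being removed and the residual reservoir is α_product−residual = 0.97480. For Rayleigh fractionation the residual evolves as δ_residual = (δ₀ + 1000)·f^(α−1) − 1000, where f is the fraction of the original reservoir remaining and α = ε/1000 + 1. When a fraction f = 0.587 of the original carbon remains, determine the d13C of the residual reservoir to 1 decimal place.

16.8 permil

Rayleigh residual: δ_res = (δ₀ + 1000)·f^(α−1) − 1000
α − 1 = -0.02520
f^(α−1) = 0.587^(-0.02520) = 1.013515
δ_res = (3.2 + 1000) × 1.013515 − 1000 = 1016.759 − 1000 = 16.76 permil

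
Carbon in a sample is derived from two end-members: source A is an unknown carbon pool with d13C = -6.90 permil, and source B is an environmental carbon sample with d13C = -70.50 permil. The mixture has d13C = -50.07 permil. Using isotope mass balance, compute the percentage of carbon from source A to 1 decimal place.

δ_mix = f_A·δ_A + (1 − f_A)·δ_B  ⇒  f_A = (δ_mix − δ_B)/(δ_A − δ_B)
f_A = (-50.07 − (-70.50)) / (-6.90 − (-70.50))
f_A = 20.43 / 63.60 = 0.3212

32.1%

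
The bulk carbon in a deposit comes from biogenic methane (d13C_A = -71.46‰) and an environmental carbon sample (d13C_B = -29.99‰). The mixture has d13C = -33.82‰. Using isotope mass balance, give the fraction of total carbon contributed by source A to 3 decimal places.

δ_mix = f_A·δ_A + (1 − f_A)·δ_B  ⇒  f_A = (δ_mix − δ_B)/(δ_A − δ_B)
f_A = (-33.82 − (-29.99)) / (-71.46 − (-29.99))
f_A = -3.83 / -41.47 = 0.0924

0.092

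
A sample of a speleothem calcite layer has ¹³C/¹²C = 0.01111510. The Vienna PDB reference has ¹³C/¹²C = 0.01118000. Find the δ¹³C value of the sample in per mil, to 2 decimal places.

δ¹³C = (R_sample / R_standard − 1) × 1000
R_sample / R_standard = 0.01111510 / 0.01118000 = 0.994195
δ¹³C = (0.994195 − 1) × 1000 = -5.805 per mil

-5.81 per mil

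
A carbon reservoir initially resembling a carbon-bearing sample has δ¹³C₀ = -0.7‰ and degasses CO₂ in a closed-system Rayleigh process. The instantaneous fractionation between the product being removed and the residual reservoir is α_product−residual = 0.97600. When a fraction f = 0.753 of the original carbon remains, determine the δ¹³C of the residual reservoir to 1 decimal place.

Rayleigh residual: δ_res = (δ₀ + 1000)·f^(α−1) − 1000
α − 1 = -0.02400
f^(α−1) = 0.753^(-0.02400) = 1.006832
δ_res = (-0.7 + 1000) × 1.006832 − 1000 = 1006.127 − 1000 = 6.13‰

6.1‰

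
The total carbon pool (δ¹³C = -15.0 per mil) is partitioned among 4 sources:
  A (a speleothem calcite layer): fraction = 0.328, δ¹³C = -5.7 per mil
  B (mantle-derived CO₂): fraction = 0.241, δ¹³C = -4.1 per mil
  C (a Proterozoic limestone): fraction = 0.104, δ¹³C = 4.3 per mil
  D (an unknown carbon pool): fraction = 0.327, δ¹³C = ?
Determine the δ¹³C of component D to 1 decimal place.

-38.5 per mil

Isotope mass balance: δ_bulk = Σ fᵢ·δᵢ.
-15.0 = 0.328×(-5.7) + 0.241×(-4.1) + 0.104×(4.3) + 0.327×δ_D
0.327·δ_D = -15.0 − (-2.410) = -12.590
δ_D = -12.590 / 0.327 = -38.50 per mil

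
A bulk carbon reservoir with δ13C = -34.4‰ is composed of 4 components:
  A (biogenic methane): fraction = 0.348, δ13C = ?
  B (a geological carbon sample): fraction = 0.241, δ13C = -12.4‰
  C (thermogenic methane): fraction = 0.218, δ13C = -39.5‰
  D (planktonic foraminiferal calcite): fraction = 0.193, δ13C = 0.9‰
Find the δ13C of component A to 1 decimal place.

-66.0‰

Isotope mass balance: δ_bulk = Σ fᵢ·δᵢ.
-34.4 = 0.348×δ_A + 0.241×(-12.4) + 0.218×(-39.5) + 0.193×(0.9)
0.348·δ_A = -34.4 − (-11.426) = -22.974
δ_A = -22.974 / 0.348 = -66.02‰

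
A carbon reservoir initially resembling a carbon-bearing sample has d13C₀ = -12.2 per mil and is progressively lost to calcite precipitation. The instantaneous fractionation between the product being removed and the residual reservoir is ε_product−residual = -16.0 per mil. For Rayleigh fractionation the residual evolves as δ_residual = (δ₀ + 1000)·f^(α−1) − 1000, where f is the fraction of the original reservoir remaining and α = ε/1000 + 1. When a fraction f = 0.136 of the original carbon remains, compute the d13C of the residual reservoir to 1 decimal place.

19.8 per mil

Rayleigh residual: δ_res = (δ₀ + 1000)·f^(α−1) − 1000
α = ε/1000 + 1 = 0.98400, so α − 1 = -0.01600
f^(α−1) = 0.136^(-0.01600) = 1.032437
δ_res = (-12.2 + 1000) × 1.032437 − 1000 = 1019.841 − 1000 = 19.84 per mil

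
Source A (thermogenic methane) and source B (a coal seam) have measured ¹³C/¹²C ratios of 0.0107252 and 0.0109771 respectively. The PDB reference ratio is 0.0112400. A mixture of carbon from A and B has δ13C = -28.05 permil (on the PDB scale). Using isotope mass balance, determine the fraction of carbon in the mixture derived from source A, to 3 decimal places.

δ_A = (0.0107252/0.0112400 − 1)×1000 = (0.954199 − 1)×1000 = -45.801 permil
δ_B = (0.0109771/0.0112400 − 1)×1000 = (0.976610 − 1)×1000 = -23.390 permil
f_A = (δ_mix − δ_B)/(δ_A − δ_B) = (-28.05 − (-23.390))/(-45.801 − (-23.390))
f_A = -4.660 / -22.411 = 0.2079

0.208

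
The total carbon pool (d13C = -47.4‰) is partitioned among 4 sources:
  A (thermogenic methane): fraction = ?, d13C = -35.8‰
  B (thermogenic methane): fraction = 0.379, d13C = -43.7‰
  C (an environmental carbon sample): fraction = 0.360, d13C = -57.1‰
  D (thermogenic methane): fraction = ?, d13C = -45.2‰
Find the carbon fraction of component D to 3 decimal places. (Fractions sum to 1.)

0.100

Let f_D and f_A be the unknown fractions; fractions sum to 1 so f_D + f_A = 0.261.
Mass balance: Σ fᵢ·δᵢ = δ_bulk ⇒ f_D·(-45.2) + f_A·(-35.8) = -47.4 − (-37.118) = -10.282
Substitute f_A = 0.261 − f_D:
f_D·(-45.2 − -35.8) = -10.282 − 0.261×(-35.8) = -0.938
f_D = -0.938 / -9.4 = 0.0998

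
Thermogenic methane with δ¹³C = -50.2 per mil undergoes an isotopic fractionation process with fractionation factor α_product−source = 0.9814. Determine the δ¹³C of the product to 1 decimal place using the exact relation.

δ_product = (δ_source + 1000)·α − 1000
δ_product = (-50.2 + 1000) × 0.9814 − 1000
δ_product = 932.134 − 1000 = -67.87 per mil

-67.9 per mil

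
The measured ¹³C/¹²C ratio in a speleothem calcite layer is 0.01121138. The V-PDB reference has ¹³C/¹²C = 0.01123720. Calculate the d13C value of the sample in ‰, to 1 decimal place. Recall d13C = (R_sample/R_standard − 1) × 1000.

-2.3‰

d13C = (R_sample / R_standard − 1) × 1000
R_sample / R_standard = 0.01121138 / 0.01123720 = 0.997702
d13C = (0.997702 − 1) × 1000 = -2.30‰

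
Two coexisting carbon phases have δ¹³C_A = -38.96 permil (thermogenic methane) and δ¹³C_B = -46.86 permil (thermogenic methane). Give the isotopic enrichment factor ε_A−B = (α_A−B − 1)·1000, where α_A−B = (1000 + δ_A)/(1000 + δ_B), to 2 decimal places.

8.29 permil

α_A−B = (1000 + -38.96) / (1000 + -46.86) = 961.04 / 953.14 = 1.008288
ε_A−B = (1.008288 − 1) × 1000 = 8.288 permil
(The approximation ε ≈ δ_A − δ_B would give 7.90 permil.)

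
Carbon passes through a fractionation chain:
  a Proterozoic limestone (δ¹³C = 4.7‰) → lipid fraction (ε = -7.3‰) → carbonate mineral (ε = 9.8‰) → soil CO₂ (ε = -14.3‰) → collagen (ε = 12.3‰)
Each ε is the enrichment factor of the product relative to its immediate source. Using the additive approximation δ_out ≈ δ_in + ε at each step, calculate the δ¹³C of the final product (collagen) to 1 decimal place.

step 1: δ ≈ 4.7 + (-7.3) = -2.6‰
step 2: δ ≈ -2.6 + (9.8) = 7.2‰
step 3: δ ≈ 7.2 + (-14.3) = -7.1‰
step 4: δ ≈ -7.1 + (12.3) = 5.2‰

5.2‰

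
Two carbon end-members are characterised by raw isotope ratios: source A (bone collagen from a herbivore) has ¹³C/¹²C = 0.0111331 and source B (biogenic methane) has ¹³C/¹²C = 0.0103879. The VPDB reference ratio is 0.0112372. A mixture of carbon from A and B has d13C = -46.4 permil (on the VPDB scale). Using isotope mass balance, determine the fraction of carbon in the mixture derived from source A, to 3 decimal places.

0.440

δ_A = (0.0111331/0.0112372 − 1)×1000 = (0.990736 − 1)×1000 = -9.264 permil
δ_B = (0.0103879/0.0112372 − 1)×1000 = (0.924421 − 1)×1000 = -75.579 permil
f_A = (δ_mix − δ_B)/(δ_A − δ_B) = (-46.4 − (-75.579))/(-9.264 − (-75.579))
f_A = 29.179 / 66.315 = 0.4400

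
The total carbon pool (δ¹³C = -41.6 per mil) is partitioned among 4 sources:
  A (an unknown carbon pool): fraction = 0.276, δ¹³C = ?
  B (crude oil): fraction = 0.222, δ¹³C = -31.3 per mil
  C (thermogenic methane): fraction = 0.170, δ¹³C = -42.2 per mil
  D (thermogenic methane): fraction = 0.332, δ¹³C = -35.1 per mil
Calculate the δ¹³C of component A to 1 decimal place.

Isotope mass balance: δ_bulk = Σ fᵢ·δᵢ.
-41.6 = 0.276×δ_A + 0.222×(-31.3) + 0.170×(-42.2) + 0.332×(-35.1)
0.276·δ_A = -41.6 − (-25.776) = -15.824
δ_A = -15.824 / 0.276 = -57.33 per mil

-57.3 per mil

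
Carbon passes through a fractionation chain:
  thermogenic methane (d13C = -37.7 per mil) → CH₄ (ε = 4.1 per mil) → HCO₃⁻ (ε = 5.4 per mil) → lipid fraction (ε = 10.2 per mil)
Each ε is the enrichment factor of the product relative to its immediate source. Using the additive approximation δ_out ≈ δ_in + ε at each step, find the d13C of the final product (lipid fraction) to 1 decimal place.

step 1: δ ≈ -37.7 + (4.1) = -33.6 per mil
step 2: δ ≈ -33.6 + (5.4) = -28.2 per mil
step 3: δ ≈ -28.2 + (10.2) = -18.0 per mil

-18.0 per mil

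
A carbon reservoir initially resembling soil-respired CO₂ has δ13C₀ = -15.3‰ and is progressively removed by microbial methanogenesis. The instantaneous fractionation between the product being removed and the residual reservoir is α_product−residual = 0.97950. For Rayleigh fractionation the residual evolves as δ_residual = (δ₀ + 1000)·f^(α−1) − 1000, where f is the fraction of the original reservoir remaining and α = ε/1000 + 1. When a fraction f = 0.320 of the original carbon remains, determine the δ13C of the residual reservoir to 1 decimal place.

Rayleigh residual: δ_res = (δ₀ + 1000)·f^(α−1) − 1000
α − 1 = -0.02050
f^(α−1) = 0.320^(-0.02050) = 1.023633
δ_res = (-15.3 + 1000) × 1.023633 − 1000 = 1007.972 − 1000 = 7.97‰

8.0‰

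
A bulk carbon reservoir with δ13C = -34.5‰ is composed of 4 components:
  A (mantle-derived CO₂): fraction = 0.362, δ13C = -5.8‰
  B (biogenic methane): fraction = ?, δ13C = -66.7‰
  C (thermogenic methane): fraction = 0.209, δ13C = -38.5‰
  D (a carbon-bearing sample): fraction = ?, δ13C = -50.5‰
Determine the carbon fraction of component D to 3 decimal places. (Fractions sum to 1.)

Let f_D and f_B be the unknown fractions; fractions sum to 1 so f_D + f_B = 0.429.
Mass balance: Σ fᵢ·δᵢ = δ_bulk ⇒ f_D·(-50.5) + f_B·(-66.7) = -34.5 − (-10.146) = -24.354
Substitute f_B = 0.429 − f_D:
f_D·(-50.5 − -66.7) = -24.354 − 0.429×(-66.7) = 4.260
f_D = 4.260 / 16.2 = 0.2630

0.263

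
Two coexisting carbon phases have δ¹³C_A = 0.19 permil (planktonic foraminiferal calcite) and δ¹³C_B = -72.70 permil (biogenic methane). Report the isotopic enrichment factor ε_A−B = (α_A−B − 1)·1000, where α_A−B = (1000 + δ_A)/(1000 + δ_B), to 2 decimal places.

78.60 permil

α_A−B = (1000 + 0.19) / (1000 + -72.70) = 1000.19 / 927.30 = 1.078605
ε_A−B = (1.078605 − 1) × 1000 = 78.605 permil
(The approximation ε ≈ δ_A − δ_B would give 72.89 permil.)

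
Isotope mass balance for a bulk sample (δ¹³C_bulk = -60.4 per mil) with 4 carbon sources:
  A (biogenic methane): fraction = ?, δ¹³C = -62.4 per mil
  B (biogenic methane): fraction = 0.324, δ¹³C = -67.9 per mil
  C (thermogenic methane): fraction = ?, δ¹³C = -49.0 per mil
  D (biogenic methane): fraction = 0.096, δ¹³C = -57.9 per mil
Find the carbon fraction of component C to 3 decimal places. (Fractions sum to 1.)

0.250

Let f_C and f_A be the unknown fractions; fractions sum to 1 so f_C + f_A = 0.580.
Mass balance: Σ fᵢ·δᵢ = δ_bulk ⇒ f_C·(-49.0) + f_A·(-62.4) = -60.4 − (-27.558) = -32.842
Substitute f_A = 0.580 − f_C:
f_C·(-49.0 − -62.4) = -32.842 − 0.580×(-62.4) = 3.350
f_C = 3.350 / 13.4 = 0.2500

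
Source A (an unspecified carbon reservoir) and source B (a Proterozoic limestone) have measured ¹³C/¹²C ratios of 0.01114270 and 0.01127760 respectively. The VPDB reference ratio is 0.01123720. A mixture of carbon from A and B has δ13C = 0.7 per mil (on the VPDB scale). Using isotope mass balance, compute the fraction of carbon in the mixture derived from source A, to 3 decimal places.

δ_A = (0.01114270/0.01123720 − 1)×1000 = (0.991590 − 1)×1000 = -8.410 per mil
δ_B = (0.01127760/0.01123720 − 1)×1000 = (1.003595 − 1)×1000 = 3.595 per mil
f_A = (δ_mix − δ_B)/(δ_A − δ_B) = (0.7 − (3.595))/(-8.410 − (3.595))
f_A = -2.895 / -12.005 = 0.2412

0.241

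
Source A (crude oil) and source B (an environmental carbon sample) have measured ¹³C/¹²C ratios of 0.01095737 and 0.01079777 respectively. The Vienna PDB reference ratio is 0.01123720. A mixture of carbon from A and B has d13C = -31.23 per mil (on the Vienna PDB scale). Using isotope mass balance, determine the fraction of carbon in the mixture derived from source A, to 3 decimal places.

δ_A = (0.01095737/0.01123720 − 1)×1000 = (0.975098 − 1)×1000 = -24.902 per mil
δ_B = (0.01079777/0.01123720 − 1)×1000 = (0.960895 − 1)×1000 = -39.105 per mil
f_A = (δ_mix − δ_B)/(δ_A − δ_B) = (-31.23 − (-39.105))/(-24.902 − (-39.105))
f_A = 7.875 / 14.203 = 0.5545

0.554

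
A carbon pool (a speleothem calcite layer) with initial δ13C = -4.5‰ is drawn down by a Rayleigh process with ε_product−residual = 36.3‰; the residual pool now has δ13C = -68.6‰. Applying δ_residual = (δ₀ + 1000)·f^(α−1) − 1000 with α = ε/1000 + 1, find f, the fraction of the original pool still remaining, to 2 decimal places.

0.16

α − 1 = ε/1000 = 0.0363
(δ_res + 1000)/(δ₀ + 1000) = (-68.6 + 1000)/(-4.5 + 1000) = 931.4/995.5 = 0.935610
f = 0.935610^(1/0.0363) = exp(ln(0.935610)/0.0363) = exp(-0.06656/0.0363)
f = exp(-1.8335) = 0.1599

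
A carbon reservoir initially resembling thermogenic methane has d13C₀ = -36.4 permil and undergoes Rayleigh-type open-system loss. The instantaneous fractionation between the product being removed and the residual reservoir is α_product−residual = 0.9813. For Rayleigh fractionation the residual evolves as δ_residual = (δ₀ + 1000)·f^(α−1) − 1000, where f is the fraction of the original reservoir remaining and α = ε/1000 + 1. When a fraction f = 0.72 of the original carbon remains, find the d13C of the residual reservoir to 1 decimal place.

-30.5 permil

Rayleigh residual: δ_res = (δ₀ + 1000)·f^(α−1) − 1000
α − 1 = -0.01870
f^(α−1) = 0.72^(-0.01870) = 1.006162
δ_res = (-36.4 + 1000) × 1.006162 − 1000 = 969.538 − 1000 = -30.46 permil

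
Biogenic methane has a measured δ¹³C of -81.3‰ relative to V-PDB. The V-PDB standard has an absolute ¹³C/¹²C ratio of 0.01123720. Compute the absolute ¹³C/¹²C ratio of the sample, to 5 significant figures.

R_sample = R_standard × (δ¹³C/1000 + 1)
R_sample = 0.01123720 × (-81.3/1000 + 1) = 0.01123720 × 0.918700
R_sample = 0.0103236

0.010324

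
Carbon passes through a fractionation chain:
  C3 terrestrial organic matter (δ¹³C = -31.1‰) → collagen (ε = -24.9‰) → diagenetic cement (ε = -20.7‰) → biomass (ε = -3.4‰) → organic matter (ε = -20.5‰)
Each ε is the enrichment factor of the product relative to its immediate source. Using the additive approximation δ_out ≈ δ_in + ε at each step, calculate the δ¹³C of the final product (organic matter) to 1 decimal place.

step 1: δ ≈ -31.1 + (-24.9) = -56.0‰
step 2: δ ≈ -56.0 + (-20.7) = -76.7‰
step 3: δ ≈ -76.7 + (-3.4) = -80.1‰
step 4: δ ≈ -80.1 + (-20.5) = -100.6‰

-100.6‰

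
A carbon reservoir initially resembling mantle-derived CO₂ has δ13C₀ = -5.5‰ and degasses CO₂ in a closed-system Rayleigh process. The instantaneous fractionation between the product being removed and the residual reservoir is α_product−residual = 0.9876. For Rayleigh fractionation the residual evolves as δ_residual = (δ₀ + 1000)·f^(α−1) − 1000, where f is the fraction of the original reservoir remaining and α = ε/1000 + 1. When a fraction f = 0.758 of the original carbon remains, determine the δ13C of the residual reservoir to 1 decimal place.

-2.1‰

Rayleigh residual: δ_res = (δ₀ + 1000)·f^(α−1) − 1000
α − 1 = -0.01240
f^(α−1) = 0.758^(-0.01240) = 1.003442
δ_res = (-5.5 + 1000) × 1.003442 − 1000 = 997.923 − 1000 = -2.08‰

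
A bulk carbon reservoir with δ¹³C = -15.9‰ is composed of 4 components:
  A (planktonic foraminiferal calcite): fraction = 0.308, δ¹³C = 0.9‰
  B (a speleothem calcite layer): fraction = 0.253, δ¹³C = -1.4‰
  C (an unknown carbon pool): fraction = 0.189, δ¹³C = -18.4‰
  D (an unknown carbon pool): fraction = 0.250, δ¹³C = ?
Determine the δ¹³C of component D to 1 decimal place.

-49.4‰

Isotope mass balance: δ_bulk = Σ fᵢ·δᵢ.
-15.9 = 0.308×(0.9) + 0.253×(-1.4) + 0.189×(-18.4) + 0.250×δ_D
0.250·δ_D = -15.9 − (-3.555) = -12.345
δ_D = -12.345 / 0.250 = -49.38‰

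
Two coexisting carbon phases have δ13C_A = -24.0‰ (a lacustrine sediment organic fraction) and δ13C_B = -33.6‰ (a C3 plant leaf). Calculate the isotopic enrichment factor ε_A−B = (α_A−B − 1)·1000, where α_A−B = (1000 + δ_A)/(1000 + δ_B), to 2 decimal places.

α_A−B = (1000 + -24.0) / (1000 + -33.6) = 976.0 / 966.4 = 1.009934
ε_A−B = (1.009934 − 1) × 1000 = 9.934‰
(The approximation ε ≈ δ_A − δ_B would give 9.6‰.)

9.93‰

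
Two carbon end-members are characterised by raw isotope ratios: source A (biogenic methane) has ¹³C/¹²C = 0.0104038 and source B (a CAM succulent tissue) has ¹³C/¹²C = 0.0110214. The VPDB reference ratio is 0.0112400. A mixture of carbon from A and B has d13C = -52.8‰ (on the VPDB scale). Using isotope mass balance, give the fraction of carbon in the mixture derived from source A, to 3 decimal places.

0.607

δ_A = (0.0104038/0.0112400 − 1)×1000 = (0.925605 − 1)×1000 = -74.395‰
δ_B = (0.0110214/0.0112400 − 1)×1000 = (0.980552 − 1)×1000 = -19.448‰
f_A = (δ_mix − δ_B)/(δ_A − δ_B) = (-52.8 − (-19.448))/(-74.395 − (-19.448))
f_A = -33.352 / -54.947 = 0.6070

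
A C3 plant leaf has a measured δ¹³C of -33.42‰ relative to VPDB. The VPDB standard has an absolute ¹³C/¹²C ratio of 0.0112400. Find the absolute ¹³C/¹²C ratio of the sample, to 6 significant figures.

0.0108644

R_sample = R_standard × (δ¹³C/1000 + 1)
R_sample = 0.0112400 × (-33.42/1000 + 1) = 0.0112400 × 0.966580
R_sample = 0.0108644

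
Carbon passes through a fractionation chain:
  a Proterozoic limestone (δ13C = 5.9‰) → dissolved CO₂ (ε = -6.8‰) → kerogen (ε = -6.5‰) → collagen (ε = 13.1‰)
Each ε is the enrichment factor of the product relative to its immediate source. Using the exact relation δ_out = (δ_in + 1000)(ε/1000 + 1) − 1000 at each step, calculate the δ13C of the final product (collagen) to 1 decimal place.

step 1: δ = (5.90 + 1000)·(-6.8/1000 + 1) − 1000 = -0.94‰
step 2: δ = (-0.94 + 1000)·(-6.5/1000 + 1) − 1000 = -7.43‰
step 3: δ = (-7.43 + 1000)·(13.1/1000 + 1) − 1000 = 5.57‰

5.6‰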